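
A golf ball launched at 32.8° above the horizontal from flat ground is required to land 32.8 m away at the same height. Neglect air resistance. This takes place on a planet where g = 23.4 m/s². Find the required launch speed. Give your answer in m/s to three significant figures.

29.0 m/s

Level-ground range: R = v₀² sin(2θ)/g, so v₀ = √(gR / sin 2θ).
v₀ = √(23.4 × 32.8 / sin 65.60°) = √(767.5 / 0.9107) = √842.80 = 29.03 m/s.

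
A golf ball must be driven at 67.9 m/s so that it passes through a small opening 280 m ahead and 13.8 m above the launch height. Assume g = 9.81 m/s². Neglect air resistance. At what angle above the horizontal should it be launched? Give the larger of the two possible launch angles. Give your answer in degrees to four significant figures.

71.35°

Trajectory: y = x tanθ − g x² (1 + tan²θ)/(2v₀²). With x = 280, y = 13.8, v₀ = 67.9, g = 9.81:
83.41 tan²θ − 280 tanθ + (97.21) = 0.
tanθ = [280 ± √(280² − 4 × 83.41 × (97.21))] / (2 × 83.41) = (280 ± 214.4) / 166.8, giving tanθ = 0.3932 or 2.964.
θ = 21.47° or 71.35°; the larger is 71.35°.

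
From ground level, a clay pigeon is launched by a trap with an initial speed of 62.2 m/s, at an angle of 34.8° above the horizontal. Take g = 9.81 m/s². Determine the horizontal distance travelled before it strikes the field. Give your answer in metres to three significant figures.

Components: vₓ = 62.20 cos 34.8° = 51.08 m/s, v_y0 = 62.20 sin 34.8° = 35.50 m/s.
Flight time T = 2 v_y0 / g = 7.237 s.
Range: R = vₓ T = 51.08 × 7.237 = 369.6 m.

370 m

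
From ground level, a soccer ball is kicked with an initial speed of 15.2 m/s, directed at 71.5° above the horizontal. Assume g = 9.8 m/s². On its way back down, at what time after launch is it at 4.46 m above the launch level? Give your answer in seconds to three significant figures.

2.59 s

Resolve: vₓ = 15.20 cos 71.5° = 4.823 m/s and v_y0 = 15.20 sin 71.5° = 14.41 m/s.
Height y(t) = 14.41 t − 4.900 t² = 4.46 gives 4.900 t² − 14.41 t + 4.46 = 0.
t = [14.41 ± √(14.41² − 2·9.80·4.46)] / 9.80 = (14.41 ± 10.97) / 9.80, so t = 0.3514 s or t = 2.590 s.
The descending-branch root is 2.590 s.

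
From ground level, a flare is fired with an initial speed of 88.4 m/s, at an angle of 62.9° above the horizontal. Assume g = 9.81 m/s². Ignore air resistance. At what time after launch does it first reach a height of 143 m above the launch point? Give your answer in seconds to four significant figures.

2.089 s

Components: vₓ = 88.40 cos 62.9° = 40.27 m/s, v_y0 = 88.40 sin 62.9° = 78.69 m/s.
Height y(t) = 78.69 t − 4.905 t² = 143 gives 4.905 t² − 78.69 t + 143 = 0.
Quadratic formula: t = (78.69 ± √3387.2) / 9.81 = (78.69 ± 58.20) / 9.81 → t = 2.089 s or 13.95 s.
The first (ascending) time is 2.089 s.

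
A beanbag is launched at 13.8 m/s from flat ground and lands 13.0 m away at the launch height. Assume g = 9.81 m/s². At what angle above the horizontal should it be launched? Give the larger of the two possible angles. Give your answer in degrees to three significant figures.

69.0°

Level-ground range R = v₀² sin(2θ)/g ⇒ sin(2θ) = gR/v₀² = 9.81 × 13.0 / 13.8² = 0.6697.
2θ = 42.04° or 180° − 42.04° = 138.0°, so θ = 21.02° or 68.98°.
The larger angle is 68.98°.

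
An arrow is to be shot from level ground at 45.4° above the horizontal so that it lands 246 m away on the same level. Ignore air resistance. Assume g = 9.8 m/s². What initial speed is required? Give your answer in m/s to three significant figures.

49.1 m/s

From R = (v₀² / g) sin 2θ: v₀ = √(gR / sin 2θ).
v₀ = √(9.80 × 246 / sin 90.80°) = √(2411 / 0.9999) = √2411.0 = 49.10 m/s.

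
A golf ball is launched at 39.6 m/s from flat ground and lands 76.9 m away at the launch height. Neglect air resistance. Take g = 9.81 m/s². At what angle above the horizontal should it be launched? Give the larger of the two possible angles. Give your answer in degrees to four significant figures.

Level-ground range R = v₀² sin(2θ)/g ⇒ sin(2θ) = gR/v₀² = 9.81 × 76.9 / 39.6² = 0.4811.
2θ = 28.76° or 180° − 28.76° = 151.2°, so θ = 14.38° or 75.62°.
The larger angle is 75.62°.

75.62°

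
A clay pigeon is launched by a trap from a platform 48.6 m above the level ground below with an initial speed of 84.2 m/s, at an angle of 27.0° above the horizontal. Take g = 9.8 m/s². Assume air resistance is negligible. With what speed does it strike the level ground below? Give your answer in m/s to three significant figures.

89.7 m/s

Components: vₓ = 84.20 cos 27.0° = 75.02 m/s, v_y0 = 84.20 sin 27.0° = 38.23 m/s.
The projectile lands when y = 48.6 + (38.23) t − ½·9.80·t² = 0. Positive root: t = (38.23 + √(38.23² + 2·9.80·48.6)) / 9.80 = (38.23 + 49.13) / 9.80 = 8.914 s.
Vertical velocity at impact: v_y = v_y0 − g t = 38.23 − 9.80 × 8.914 = −49.13 m/s.
Speed: |v| = √(vₓ² + v_y²) = √(75.02² + 49.13²) = 89.68 m/s.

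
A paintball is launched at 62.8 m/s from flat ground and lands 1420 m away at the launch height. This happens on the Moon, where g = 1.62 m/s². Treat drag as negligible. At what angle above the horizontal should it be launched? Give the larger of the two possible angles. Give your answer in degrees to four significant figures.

From R = (v₀²/g) sin 2θ: sin 2θ = 1.62 × 1420 / 3943.8 = 0.5833.
2θ = 35.68° or 180° − 35.68° = 144.3°, so θ = 17.84° or 72.16°.
The larger angle is 72.16°.

72.16°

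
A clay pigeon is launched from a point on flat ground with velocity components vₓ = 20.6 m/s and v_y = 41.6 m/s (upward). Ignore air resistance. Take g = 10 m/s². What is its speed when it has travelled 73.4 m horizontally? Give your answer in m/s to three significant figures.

At x = 73.4 m, t = x/vₓ = 73.4/20.60 = 3.563 s.
Vertical velocity there: v_y = v_y0 − g t = 41.60 − 10.0 × 3.563 = 5.969 m/s.
Speed: √(vₓ² + v_y²) = √(20.60² + 5.969²) = 21.45 m/s.

21.4 m/s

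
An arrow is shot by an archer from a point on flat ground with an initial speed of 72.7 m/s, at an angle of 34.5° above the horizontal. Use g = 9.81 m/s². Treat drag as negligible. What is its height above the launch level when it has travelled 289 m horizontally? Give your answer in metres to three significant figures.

Horizontal component vₓ = 72.70 cos 34.5° = 59.91 m/s; vertical v_y0 = 72.70 sin 34.5° = 41.18 m/s.
x = vₓ t ⇒ t = 289/59.91 = 4.824 s.
Height: y = v_y0 t − ½ g t² = 41.18 × 4.824 − 4.905 × 4.824² = 198.6 − 114.1 = 84.50 m.

84.5 m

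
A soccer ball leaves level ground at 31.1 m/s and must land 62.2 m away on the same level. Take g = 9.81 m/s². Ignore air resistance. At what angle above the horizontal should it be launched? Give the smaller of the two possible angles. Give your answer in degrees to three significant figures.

19.6°

R = v₀² sin 2θ / g gives sin 2θ = gR/v₀² = 9.81·62.2/31.1² = 0.6309.
2θ = 39.11° or 180° − 39.11° = 140.9°, so θ = 19.56° or 70.44°.
The smaller angle is 19.56°.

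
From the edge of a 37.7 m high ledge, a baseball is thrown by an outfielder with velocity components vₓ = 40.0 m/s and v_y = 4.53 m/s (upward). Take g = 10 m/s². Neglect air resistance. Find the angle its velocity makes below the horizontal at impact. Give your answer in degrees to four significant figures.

34.83°

Vertical motion (up positive, ground at y = 0): 5.000 t² − (4.530) t − 37.7 = 0, so t = (4.530 + √(4.530² + 2·10.0·37.7)) / 10.0 = (4.530 + 27.83) / 10.0 = 3.236 s.
At impact: v_y = v_y0 − g t = −27.83 m/s; vₓ = 40.00 m/s.
Angle below horizontal: arctan(|v_y|/vₓ) = arctan(27.83/40.00) = 34.83°.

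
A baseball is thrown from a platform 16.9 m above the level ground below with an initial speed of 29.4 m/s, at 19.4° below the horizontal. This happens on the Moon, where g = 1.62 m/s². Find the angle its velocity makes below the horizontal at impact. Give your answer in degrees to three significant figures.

Components: vₓ = 29.40 cos 19.4° = 27.73 m/s, v_y0 = −9.766 m/s (downward).
With up positive and y = 0 at the ground: y(t) = 16.9 + (−9.766) t − 0.8100 t². Setting y = 0 and taking the positive root: t = [−9.766 + √(9.766² + 2·1.62·16.9)] / 1.62 = (−9.766 + 12.25) / 1.62 = 1.535 s.
At impact: v_y = v_y0 − g t = −12.25 m/s; vₓ = 27.73 m/s.
Angle below horizontal: arctan(|v_y|/vₓ) = arctan(12.25/27.73) = 23.84°.

23.8°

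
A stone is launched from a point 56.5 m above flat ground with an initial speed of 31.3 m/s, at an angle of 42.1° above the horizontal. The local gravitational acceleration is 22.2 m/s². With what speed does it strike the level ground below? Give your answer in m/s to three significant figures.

59.1 m/s

Components: vₓ = 31.30 cos 42.1° = 23.22 m/s, v_y0 = 31.30 sin 42.1° = 20.98 m/s.
The projectile lands when y = 56.5 + (20.98) t − ½·22.2·t² = 0. Positive root: t = (20.98 + √(20.98² + 2·22.2·56.5)) / 22.2 = (20.98 + 54.30) / 22.2 = 3.391 s.
Vertical velocity at impact: v_y = v_y0 − g t = 20.98 − 22.2 × 3.391 = −54.30 m/s.
Speed: |v| = √(vₓ² + v_y²) = √(23.22² + 54.30²) = 59.06 m/s.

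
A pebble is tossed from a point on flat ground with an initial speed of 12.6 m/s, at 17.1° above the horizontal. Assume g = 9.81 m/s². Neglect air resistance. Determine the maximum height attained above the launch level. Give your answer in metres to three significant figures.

vₓ = 12.60 cos 17.1° = 12.04 m/s; v_y0 = 12.60 sin 17.1° = 3.705 m/s.
At the apex v_y = 0, so H = v_y0²/(2g) = 3.705²/19.62 = 0.6996 m.

0.700 m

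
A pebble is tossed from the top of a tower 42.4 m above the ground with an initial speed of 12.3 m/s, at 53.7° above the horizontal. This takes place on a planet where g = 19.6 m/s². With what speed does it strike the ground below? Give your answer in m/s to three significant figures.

42.6 m/s

vₓ = 12.30 cos 53.7° = 7.282 m/s; v_y0 = 12.30 sin 53.7° = 9.913 m/s.
With up positive and y = 0 at the ground: y(t) = 42.4 + (9.913) t − 9.800 t². Setting y = 0 and taking the positive root: t = [9.913 + √(9.913² + 2·19.6·42.4)] / 19.6 = (9.913 + 41.96) / 19.6 = 2.646 s.
Vertical velocity at impact: v_y = v_y0 − g t = 9.913 − 19.6 × 2.646 = −41.96 m/s.
Speed: |v| = √(vₓ² + v_y²) = √(7.282² + 41.96²) = 42.58 m/s.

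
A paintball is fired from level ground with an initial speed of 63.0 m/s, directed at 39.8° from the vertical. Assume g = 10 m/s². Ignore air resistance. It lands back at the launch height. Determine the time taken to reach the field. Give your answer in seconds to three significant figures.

Components: vₓ = 63.00 sin 39.8° = 40.33 m/s, v_y0 = 63.00 cos 39.8° = 48.40 m/s.
It returns to y = 0 when t = 2 v_y0 / g = 2(48.40)/10.0 = 9.680 s.

9.68 s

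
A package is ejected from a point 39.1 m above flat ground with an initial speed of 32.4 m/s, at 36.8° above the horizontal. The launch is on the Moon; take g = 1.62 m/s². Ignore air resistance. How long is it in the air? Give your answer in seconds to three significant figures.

25.8 s

vₓ = 32.40 cos 36.8° = 25.94 m/s; v_y0 = 32.40 sin 36.8° = 19.41 m/s.
The projectile lands when y = 39.1 + (19.41) t − ½·1.62·t² = 0. Positive root: t = (19.41 + √(19.41² + 2·1.62·39.1)) / 1.62 = (19.41 + 22.44) / 1.62 = 25.83 s.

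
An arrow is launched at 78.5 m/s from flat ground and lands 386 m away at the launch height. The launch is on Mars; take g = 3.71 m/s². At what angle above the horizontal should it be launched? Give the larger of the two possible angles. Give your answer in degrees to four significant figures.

R = v₀² sin 2θ / g gives sin 2θ = gR/v₀² = 3.71·386/78.5² = 0.2324.
2θ = 13.44° or 180° − 13.44° = 166.6°, so θ = 6.719° or 83.28°.
The larger angle is 83.28°.

83.28°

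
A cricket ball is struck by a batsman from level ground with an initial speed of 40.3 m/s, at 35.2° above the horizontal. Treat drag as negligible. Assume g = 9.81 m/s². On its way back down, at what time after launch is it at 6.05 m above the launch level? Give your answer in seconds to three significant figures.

Horizontal component vₓ = 40.30 cos 35.2° = 32.93 m/s; vertical v_y0 = 40.30 sin 35.2° = 23.23 m/s.
Set y = v_y0 t − ½ g t² = 6.05: 4.905 t² − 23.23 t + 6.05 = 0.
t = [23.23 ± √(23.23² − 2·9.81·6.05)] / 9.81 = (23.23 ± 20.52) / 9.81, so t = 0.2766 s or t = 4.459 s.
The descending-branch root is 4.459 s.

4.46 s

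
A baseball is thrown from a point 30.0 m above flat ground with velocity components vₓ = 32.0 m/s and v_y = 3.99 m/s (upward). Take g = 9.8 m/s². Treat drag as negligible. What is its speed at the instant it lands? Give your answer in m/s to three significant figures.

With up positive and y = 0 at the ground: y(t) = 30.0 + (3.990) t − 4.900 t². Setting y = 0 and taking the positive root: t = [3.990 + √(3.990² + 2·9.80·30.0)] / 9.80 = (3.990 + 24.57) / 9.80 = 2.915 s.
Vertical velocity at impact: v_y = v_y0 − g t = 3.990 − 9.80 × 2.915 = −24.57 m/s.
Speed: |v| = √(vₓ² + v_y²) = √(32.00² + 24.57²) = 40.35 m/s.

40.3 m/s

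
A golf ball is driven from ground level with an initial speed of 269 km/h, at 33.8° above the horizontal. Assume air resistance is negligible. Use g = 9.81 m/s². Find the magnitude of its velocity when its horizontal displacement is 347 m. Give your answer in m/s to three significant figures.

63.5 m/s

Convert: 269 km/h = 269/3.6 = 74.72 m/s.
Horizontal component vₓ = 74.72 cos 33.8° = 62.09 m/s; vertical v_y0 = 74.72 sin 33.8° = 41.57 m/s.
x = vₓ t ⇒ t = 347/62.09 = 5.588 s.
Vertical velocity there: v_y = v_y0 − g t = 41.57 − 9.81 × 5.588 = −13.25 m/s.
Speed: √(vₓ² + v_y²) = √(62.09² + 13.25²) = 63.49 m/s.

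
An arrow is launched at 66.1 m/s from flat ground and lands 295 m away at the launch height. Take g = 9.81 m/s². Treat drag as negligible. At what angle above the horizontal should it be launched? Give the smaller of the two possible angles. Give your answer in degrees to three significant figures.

20.7°

R = v₀² sin 2θ / g gives sin 2θ = gR/v₀² = 9.81·295/66.1² = 0.6624.
2θ = 41.48° or 180° − 41.48° = 138.5°, so θ = 20.74° or 69.26°.
The smaller angle is 20.74°.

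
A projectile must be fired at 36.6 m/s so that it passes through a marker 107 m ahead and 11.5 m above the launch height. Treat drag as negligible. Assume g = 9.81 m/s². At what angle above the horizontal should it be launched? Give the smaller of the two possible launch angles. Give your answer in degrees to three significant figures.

34.3°

Trajectory: y = x tanθ − g x² (1 + tan²θ)/(2v₀²). With x = 107, y = 11.5, v₀ = 36.6, g = 9.81:
41.92 tan²θ − 107 tanθ + (53.42) = 0.
tanθ = [107 ± √(107² − 4 × 41.92 × (53.42))] / (2 × 41.92) = (107 ± 49.91) / 83.84, giving tanθ = 0.6809 or 1.871.
θ = 34.25° or 61.88°; the smaller is 34.25°.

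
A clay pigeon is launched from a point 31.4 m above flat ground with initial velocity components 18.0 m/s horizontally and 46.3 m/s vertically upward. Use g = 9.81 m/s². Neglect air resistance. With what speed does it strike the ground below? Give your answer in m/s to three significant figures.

With up positive and y = 0 at the ground: y(t) = 31.4 + (46.30) t − 4.905 t². Setting y = 0 and taking the positive root: t = [46.30 + √(46.30² + 2·9.81·31.4)] / 9.81 = (46.30 + 52.53) / 9.81 = 10.07 s.
Vertical velocity at impact: v_y = v_y0 − g t = 46.30 − 9.81 × 10.07 = −52.53 m/s.
Speed: |v| = √(vₓ² + v_y²) = √(18.00² + 52.53²) = 55.53 m/s.

55.5 m/s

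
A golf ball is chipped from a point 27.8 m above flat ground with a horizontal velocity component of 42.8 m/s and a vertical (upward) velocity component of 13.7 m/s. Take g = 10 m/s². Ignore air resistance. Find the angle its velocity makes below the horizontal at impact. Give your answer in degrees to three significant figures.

With up positive and y = 0 at the ground: y(t) = 27.8 + (13.70) t − 5.000 t². Setting y = 0 and taking the positive root: t = [13.70 + √(13.70² + 2·10.0·27.8)] / 10.0 = (13.70 + 27.27) / 10.0 = 4.097 s.
At impact: v_y = v_y0 − g t = −27.27 m/s; vₓ = 42.80 m/s.
Angle below horizontal: arctan(|v_y|/vₓ) = arctan(27.27/42.80) = 32.50°.

32.5°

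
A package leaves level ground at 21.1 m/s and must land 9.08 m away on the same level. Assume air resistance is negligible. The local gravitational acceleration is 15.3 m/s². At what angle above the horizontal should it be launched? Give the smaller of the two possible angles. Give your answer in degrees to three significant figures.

9.09°

Level-ground range R = v₀² sin(2θ)/g ⇒ sin(2θ) = gR/v₀² = 15.3 × 9.08 / 21.1² = 0.3120.
2θ = 18.18° or 180° − 18.18° = 161.8°, so θ = 9.091° or 80.91°.
The smaller angle is 9.091°.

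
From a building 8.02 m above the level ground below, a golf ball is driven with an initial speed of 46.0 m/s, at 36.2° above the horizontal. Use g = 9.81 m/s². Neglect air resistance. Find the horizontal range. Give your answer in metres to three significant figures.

vₓ = 46.00 cos 36.2° = 37.12 m/s; v_y0 = 46.00 sin 36.2° = 27.17 m/s.
With up positive and y = 0 at the ground: y(t) = 8.02 + (27.17) t − 4.905 t². Setting y = 0 and taking the positive root: t = [27.17 + √(27.17² + 2·9.81·8.02)] / 9.81 = (27.17 + 29.92) / 9.81 = 5.820 s.
Horizontal distance: R = vₓ t = 37.12 × 5.820 = 216.0 m.

216 m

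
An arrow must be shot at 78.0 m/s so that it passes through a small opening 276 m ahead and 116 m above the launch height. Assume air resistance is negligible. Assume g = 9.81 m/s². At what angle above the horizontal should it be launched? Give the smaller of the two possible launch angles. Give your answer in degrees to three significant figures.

Trajectory: y = x tanθ − g x² (1 + tan²θ)/(2v₀²). With x = 276, y = 116, v₀ = 78.0, g = 9.81:
61.41 tan²θ − 276 tanθ + (177.4) = 0.
tanθ = [276 ± √(276² − 4 × 61.41 × (177.4))] / (2 × 61.41) = (276 ± 180.5) / 122.8, giving tanθ = 0.7772 or 3.717.
θ = 37.86° or 74.94°; the smaller is 37.86°.

37.9°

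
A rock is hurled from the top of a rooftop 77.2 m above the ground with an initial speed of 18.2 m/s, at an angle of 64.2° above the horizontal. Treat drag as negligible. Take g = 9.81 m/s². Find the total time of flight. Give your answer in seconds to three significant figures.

vₓ = 18.20 cos 64.2° = 7.921 m/s; v_y0 = 18.20 sin 64.2° = 16.39 m/s.
Vertical motion (up positive, ground at y = 0): 4.905 t² − (16.39) t − 77.2 = 0, so t = (16.39 + √(16.39² + 2·9.81·77.2)) / 9.81 = (16.39 + 42.23) / 9.81 = 5.975 s.

5.97 s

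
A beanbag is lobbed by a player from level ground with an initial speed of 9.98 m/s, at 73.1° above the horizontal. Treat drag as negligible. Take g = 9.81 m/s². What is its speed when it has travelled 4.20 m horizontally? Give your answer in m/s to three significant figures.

5.48 m/s

Resolve: vₓ = 9.980 cos 73.1° = 2.901 m/s and v_y0 = 9.980 sin 73.1° = 9.549 m/s.
x = vₓ t ⇒ t = 4.20/2.901 = 1.448 s.
Vertical velocity there: v_y = v_y0 − g t = 9.549 − 9.81 × 1.448 = −4.653 m/s.
Speed: √(vₓ² + v_y²) = √(2.901² + 4.653²) = 5.483 m/s.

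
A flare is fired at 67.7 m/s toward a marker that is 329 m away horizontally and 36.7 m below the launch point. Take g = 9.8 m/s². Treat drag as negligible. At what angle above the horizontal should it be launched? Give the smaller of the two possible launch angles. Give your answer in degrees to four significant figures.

Trajectory: y = x tanθ − g x² (1 + tan²θ)/(2v₀²). With x = 329, y = −36.7, v₀ = 67.7, g = 9.80:
115.7 tan²θ − 329 tanθ + (79.02) = 0.
tanθ = [329 ± √(329² − 4 × 115.7 × (79.02))] / (2 × 115.7) = (329 ± 267.7) / 231.4, giving tanθ = 0.2649 or 2.578.
θ = 14.83° or 68.80°; the smaller is 14.83°.

14.83°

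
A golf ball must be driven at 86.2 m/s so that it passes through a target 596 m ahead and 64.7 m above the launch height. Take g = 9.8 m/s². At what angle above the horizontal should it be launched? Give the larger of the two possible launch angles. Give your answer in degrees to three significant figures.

61.7°

Trajectory: y = x tanθ − g x² (1 + tan²θ)/(2v₀²). With x = 596, y = 64.7, v₀ = 86.2, g = 9.80:
234.2 tan²θ − 596 tanθ + (298.9) = 0.
tanθ = [596 ± √(596² − 4 × 234.2 × (298.9))] / (2 × 234.2) = (596 ± 274.1) / 468.5, giving tanθ = 0.6872 or 1.857.
θ = 34.50° or 61.70°; the larger is 61.70°.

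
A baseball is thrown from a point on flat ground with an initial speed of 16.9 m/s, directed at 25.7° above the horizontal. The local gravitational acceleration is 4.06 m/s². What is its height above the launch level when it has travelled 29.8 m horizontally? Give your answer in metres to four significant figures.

Horizontal component vₓ = 16.90 cos 25.7° = 15.23 m/s; vertical v_y0 = 16.90 sin 25.7° = 7.329 m/s.
Time to reach x = 29.8 m: t = x/vₓ = 29.8/15.23 = 1.957 s.
Height: y = v_y0 t − ½ g t² = 7.329 × 1.957 − 2.030 × 1.957² = 14.34 − 7.774 = 6.568 m.

6.568 m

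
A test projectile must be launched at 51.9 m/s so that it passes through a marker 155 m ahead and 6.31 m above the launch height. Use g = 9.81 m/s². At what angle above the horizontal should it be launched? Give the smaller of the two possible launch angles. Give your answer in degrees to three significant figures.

Trajectory: y = x tanθ − g x² (1 + tan²θ)/(2v₀²). With x = 155, y = 6.31, v₀ = 51.9, g = 9.81:
43.75 tan²θ − 155 tanθ + (50.06) = 0.
tanθ = [155 ± √(155² − 4 × 43.75 × (50.06))] / (2 × 43.75) = (155 ± 123.6) / 87.50, giving tanθ = 0.3594 or 3.184.
θ = 19.77° or 72.56°; the smaller is 19.77°.

19.8°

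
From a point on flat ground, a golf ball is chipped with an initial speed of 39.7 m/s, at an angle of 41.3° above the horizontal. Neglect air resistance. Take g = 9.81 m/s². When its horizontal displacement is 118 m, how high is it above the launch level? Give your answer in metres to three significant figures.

26.9 m

Horizontal component vₓ = 39.70 cos 41.3° = 29.83 m/s; vertical v_y0 = 39.70 sin 41.3° = 26.20 m/s.
At x = 118 m, t = x/vₓ = 118/29.83 = 3.956 s.
Height: y = v_y0 t − ½ g t² = 26.20 × 3.956 − 4.905 × 3.956² = 103.7 − 76.78 = 26.89 m.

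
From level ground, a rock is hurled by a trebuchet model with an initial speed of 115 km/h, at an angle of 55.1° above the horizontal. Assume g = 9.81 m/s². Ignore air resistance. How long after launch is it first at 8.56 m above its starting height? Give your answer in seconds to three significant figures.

0.350 s

Convert: 115 km/h = 115/3.6 = 31.94 m/s.
Horizontal component vₓ = 31.94 cos 55.1° = 18.28 m/s; vertical v_y0 = 31.94 sin 55.1° = 26.20 m/s.
Height y(t) = 26.20 t − 4.905 t² = 8.56 gives 4.905 t² − 26.20 t + 8.56 = 0.
Quadratic formula: t = (26.20 ± √518.46) / 9.81 = (26.20 ± 22.77) / 9.81 → t = 0.3496 s or 4.992 s.
The first (ascending) time is 0.3496 s.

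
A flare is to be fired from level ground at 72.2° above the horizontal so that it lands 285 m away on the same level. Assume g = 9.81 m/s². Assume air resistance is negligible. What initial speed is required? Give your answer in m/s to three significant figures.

69.3 m/s

On level ground R = v₀² sin 2θ / g ⇒ v₀ = √(gR / sin 2θ).
v₀ = √(9.81 × 285 / sin 144.4°) = √(2796 / 0.5821) = √4802.9 = 69.30 m/s.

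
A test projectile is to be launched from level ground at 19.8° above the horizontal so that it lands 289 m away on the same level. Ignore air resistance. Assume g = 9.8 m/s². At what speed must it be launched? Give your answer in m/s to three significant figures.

On level ground R = v₀² sin 2θ / g ⇒ v₀ = √(gR / sin 2θ).
v₀ = √(9.80 × 289 / sin 39.60°) = √(2832 / 0.6374) = √4443.2 = 66.66 m/s.

66.7 m/s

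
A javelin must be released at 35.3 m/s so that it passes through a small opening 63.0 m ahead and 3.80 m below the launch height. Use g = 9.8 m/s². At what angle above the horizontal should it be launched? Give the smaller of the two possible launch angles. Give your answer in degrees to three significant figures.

11.1°

Trajectory: y = x tanθ − g x² (1 + tan²θ)/(2v₀²). With x = 63.0, y = −3.80, v₀ = 35.3, g = 9.80:
15.61 tan²θ − 63.0 tanθ + (11.81) = 0.
tanθ = [63.0 ± √(63.0² − 4 × 15.61 × (11.81))] / (2 × 15.61) = (63.0 ± 56.85) / 31.21, giving tanθ = 0.1970 or 3.840.
θ = 11.15° or 75.40°; the smaller is 11.15°.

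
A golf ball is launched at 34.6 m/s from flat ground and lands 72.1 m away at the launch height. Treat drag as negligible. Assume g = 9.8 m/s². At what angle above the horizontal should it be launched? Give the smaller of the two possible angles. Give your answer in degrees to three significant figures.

18.1°

From R = (v₀²/g) sin 2θ: sin 2θ = 9.80 × 72.1 / 1197.2 = 0.5902.
2θ = 36.17° or 180° − 36.17° = 143.8°, so θ = 18.09° or 71.91°.
The smaller angle is 18.09°.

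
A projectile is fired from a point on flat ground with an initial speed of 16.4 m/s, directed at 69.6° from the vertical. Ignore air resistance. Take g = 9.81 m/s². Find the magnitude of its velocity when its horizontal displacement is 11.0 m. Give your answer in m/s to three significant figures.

15.4 m/s

vₓ = 16.40 sin 69.6° = 15.37 m/s; v_y0 = 16.40 cos 69.6° = 5.717 m/s.
At x = 11.0 m, t = x/vₓ = 11.0/15.37 = 0.7156 s.
Vertical velocity there: v_y = v_y0 − g t = 5.717 − 9.81 × 0.7156 = −1.304 m/s.
Speed: √(vₓ² + v_y²) = √(15.37² + 1.304²) = 15.43 m/s.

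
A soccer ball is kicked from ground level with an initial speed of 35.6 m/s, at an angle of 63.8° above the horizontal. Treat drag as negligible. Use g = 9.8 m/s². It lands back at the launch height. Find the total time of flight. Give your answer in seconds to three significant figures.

6.52 s

Horizontal component vₓ = 35.60 cos 63.8° = 15.72 m/s; vertical v_y0 = 35.60 sin 63.8° = 31.94 m/s.
Landing at launch height ⇒ T = 2 v_y0 / g = 2 × 31.94 / 9.80 = 6.519 s.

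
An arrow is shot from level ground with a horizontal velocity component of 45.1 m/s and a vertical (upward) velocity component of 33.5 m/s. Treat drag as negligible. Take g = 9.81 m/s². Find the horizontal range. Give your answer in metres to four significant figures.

308.0 m

Time aloft: T = 2 v_y0 / g = 2 × 33.50 / 9.81 = 6.830 s.
Horizontal distance R = vₓ T = 45.10 × 6.830 = 308.0 m.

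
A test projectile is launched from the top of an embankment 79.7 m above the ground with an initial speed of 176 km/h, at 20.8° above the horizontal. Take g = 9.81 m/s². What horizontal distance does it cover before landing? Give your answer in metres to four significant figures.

282.1 m

Convert: 176 km/h = 176/3.6 = 48.89 m/s.
Components: vₓ = 48.89 cos 20.8° = 45.70 m/s, v_y0 = 48.89 sin 20.8° = 17.36 m/s.
The projectile lands when y = 79.7 + (17.36) t − ½·9.81·t² = 0. Positive root: t = (17.36 + √(17.36² + 2·9.81·79.7)) / 9.81 = (17.36 + 43.19) / 9.81 = 6.172 s.
Horizontal distance: R = vₓ t = 45.70 × 6.172 = 282.1 m.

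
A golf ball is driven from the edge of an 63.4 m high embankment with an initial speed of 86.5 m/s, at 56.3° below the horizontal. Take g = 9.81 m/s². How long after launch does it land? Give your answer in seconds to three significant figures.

vₓ = 86.50 cos 56.3° = 47.99 m/s; v_y0 = −71.96 m/s (downward).
With up positive and y = 0 at the ground: y(t) = 63.4 + (−71.96) t − 4.905 t². Setting y = 0 and taking the positive root: t = [−71.96 + √(71.96² + 2·9.81·63.4)] / 9.81 = (−71.96 + 80.14) / 9.81 = 0.8336 s.

0.834 s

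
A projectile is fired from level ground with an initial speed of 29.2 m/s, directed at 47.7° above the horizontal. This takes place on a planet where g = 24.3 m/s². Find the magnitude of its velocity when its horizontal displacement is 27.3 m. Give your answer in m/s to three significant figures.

23.1 m/s

Resolve: vₓ = 29.20 cos 47.7° = 19.65 m/s and v_y0 = 29.20 sin 47.7° = 21.60 m/s.
Time to reach x = 27.3 m: t = x/vₓ = 27.3/19.65 = 1.389 s.
Vertical velocity there: v_y = v_y0 − g t = 21.60 − 24.3 × 1.389 = −12.16 m/s.
Speed: √(vₓ² + v_y²) = √(19.65² + 12.16²) = 23.11 m/s.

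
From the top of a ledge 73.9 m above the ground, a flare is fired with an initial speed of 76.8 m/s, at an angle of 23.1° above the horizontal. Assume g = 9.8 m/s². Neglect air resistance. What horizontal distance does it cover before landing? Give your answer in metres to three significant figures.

567 m

Resolve: vₓ = 76.80 cos 23.1° = 70.64 m/s and v_y0 = 76.80 sin 23.1° = 30.13 m/s.
Vertical motion (up positive, ground at y = 0): 4.900 t² − (30.13) t − 73.9 = 0, so t = (30.13 + √(30.13² + 2·9.80·73.9)) / 9.80 = (30.13 + 48.54) / 9.80 = 8.028 s.
Horizontal distance: R = vₓ t = 70.64 × 8.028 = 567.1 m.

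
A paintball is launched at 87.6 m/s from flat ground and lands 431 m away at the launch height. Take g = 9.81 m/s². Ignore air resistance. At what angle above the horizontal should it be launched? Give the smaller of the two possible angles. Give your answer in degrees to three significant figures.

16.7°

Level-ground range R = v₀² sin(2θ)/g ⇒ sin(2θ) = gR/v₀² = 9.81 × 431 / 87.6² = 0.5510.
2θ = 33.43° or 180° − 33.43° = 146.6°, so θ = 16.72° or 73.28°.
The smaller angle is 16.72°.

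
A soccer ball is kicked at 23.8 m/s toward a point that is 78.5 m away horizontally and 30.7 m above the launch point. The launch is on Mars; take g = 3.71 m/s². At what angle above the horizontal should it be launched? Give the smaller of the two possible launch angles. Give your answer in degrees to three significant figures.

39.4°

Trajectory: y = x tanθ − g x² (1 + tan²θ)/(2v₀²). With x = 78.5, y = 30.7, v₀ = 23.8, g = 3.71:
20.18 tan²θ − 78.5 tanθ + (50.88) = 0.
tanθ = [78.5 ± √(78.5² − 4 × 20.18 × (50.88))] / (2 × 20.18) = (78.5 ± 45.33) / 40.36, giving tanθ = 0.8218 or 3.068.
θ = 39.41° or 71.95°; the smaller is 39.41°.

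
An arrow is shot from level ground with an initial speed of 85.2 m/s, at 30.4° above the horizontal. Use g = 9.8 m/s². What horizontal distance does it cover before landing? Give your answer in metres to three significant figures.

647 m

vₓ = 85.20 cos 30.4° = 73.49 m/s; v_y0 = 85.20 sin 30.4° = 43.11 m/s.
Time aloft: T = 2 v_y0 / g = 2 × 43.11 / 9.80 = 8.799 s.
Range: R = vₓ T = 73.49 × 8.799 = 646.6 m.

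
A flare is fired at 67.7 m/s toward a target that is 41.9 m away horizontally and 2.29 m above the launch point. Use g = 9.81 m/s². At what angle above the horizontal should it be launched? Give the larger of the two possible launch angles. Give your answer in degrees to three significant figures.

Trajectory: y = x tanθ − g x² (1 + tan²θ)/(2v₀²). With x = 41.9, y = 2.29, v₀ = 67.7, g = 9.81:
1.879 tan²θ − 41.9 tanθ + (4.169) = 0.
tanθ = [41.9 ± √(41.9² − 4 × 1.879 × (4.169))] / (2 × 1.879) = (41.9 ± 41.52) / 3.758, giving tanθ = 0.09994 or 22.20.
θ = 5.707° or 87.42°; the larger is 87.42°.

87.4°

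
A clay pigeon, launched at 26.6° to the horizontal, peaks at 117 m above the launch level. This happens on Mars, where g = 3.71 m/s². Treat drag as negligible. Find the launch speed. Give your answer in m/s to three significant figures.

At the peak v_y = 0, so v_y0 = √(2gH) = √(2 × 3.71 × 117) = 29.46 m/s.
v_y0 = v₀ sin θ ⇒ v₀ = 29.46 / sin 26.6° = 65.80 m/s.

65.8 m/s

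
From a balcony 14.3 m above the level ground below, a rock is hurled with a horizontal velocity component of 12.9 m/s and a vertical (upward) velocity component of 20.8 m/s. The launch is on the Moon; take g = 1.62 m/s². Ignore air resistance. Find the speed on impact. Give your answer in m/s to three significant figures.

25.4 m/s

Vertical motion (up positive, ground at y = 0): 0.8100 t² − (20.80) t − 14.3 = 0, so t = (20.80 + √(20.80² + 2·1.62·14.3)) / 1.62 = (20.80 + 21.89) / 1.62 = 26.35 s.
Vertical velocity at impact: v_y = v_y0 − g t = 20.80 − 1.62 × 26.35 = −21.89 m/s.
Speed: |v| = √(vₓ² + v_y²) = √(12.90² + 21.89²) = 25.40 m/s.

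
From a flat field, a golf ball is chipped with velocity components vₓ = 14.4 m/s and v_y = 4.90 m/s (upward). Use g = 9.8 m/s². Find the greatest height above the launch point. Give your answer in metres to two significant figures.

At the apex v_y = 0, so H = v_y0²/(2g) = 4.900²/19.60 = 1.225 m.

1.2 m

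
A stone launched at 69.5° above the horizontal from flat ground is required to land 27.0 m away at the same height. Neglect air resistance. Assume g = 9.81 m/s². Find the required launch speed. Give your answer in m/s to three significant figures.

From R = (v₀² / g) sin 2θ: v₀ = √(gR / sin 2θ).
v₀ = √(9.81 × 27.0 / sin 139.0°) = √(264.9 / 0.6561) = √403.73 = 20.09 m/s.

20.1 m/s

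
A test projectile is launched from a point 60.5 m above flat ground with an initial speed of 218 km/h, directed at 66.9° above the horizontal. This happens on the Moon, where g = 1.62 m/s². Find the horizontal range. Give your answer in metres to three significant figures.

Convert: 218 km/h = 218/3.6 = 60.56 m/s.
Resolve: vₓ = 60.56 cos 66.9° = 23.76 m/s and v_y0 = 60.56 sin 66.9° = 55.70 m/s.
With up positive and y = 0 at the ground: y(t) = 60.5 + (55.70) t − 0.8100 t². Setting y = 0 and taking the positive root: t = [55.70 + √(55.70² + 2·1.62·60.5)] / 1.62 = (55.70 + 57.43) / 1.62 = 69.84 s.
Horizontal distance: R = vₓ t = 23.76 × 69.84 = 1659 m.

1660 m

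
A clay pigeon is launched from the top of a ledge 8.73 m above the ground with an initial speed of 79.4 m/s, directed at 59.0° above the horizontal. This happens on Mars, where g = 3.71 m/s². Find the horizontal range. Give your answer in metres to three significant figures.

1510 m

Resolve: vₓ = 79.40 cos 59.0° = 40.89 m/s and v_y0 = 79.40 sin 59.0° = 68.06 m/s.
With up positive and y = 0 at the ground: y(t) = 8.73 + (68.06) t − 1.855 t². Setting y = 0 and taking the positive root: t = [68.06 + √(68.06² + 2·3.71·8.73)] / 3.71 = (68.06 + 68.53) / 3.71 = 36.82 s.
Horizontal distance: R = vₓ t = 40.89 × 36.82 = 1506 m.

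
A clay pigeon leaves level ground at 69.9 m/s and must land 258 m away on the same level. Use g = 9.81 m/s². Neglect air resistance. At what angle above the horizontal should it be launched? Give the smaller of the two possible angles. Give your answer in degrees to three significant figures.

15.6°

Level-ground range R = v₀² sin(2θ)/g ⇒ sin(2θ) = gR/v₀² = 9.81 × 258 / 69.9² = 0.5180.
2θ = 31.20° or 180° − 31.20° = 148.8°, so θ = 15.60° or 74.40°.
The smaller angle is 15.60°.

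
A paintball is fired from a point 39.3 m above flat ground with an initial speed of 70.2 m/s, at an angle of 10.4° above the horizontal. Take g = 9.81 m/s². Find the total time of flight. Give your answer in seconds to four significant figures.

4.403 s

Horizontal component vₓ = 70.20 cos 10.4° = 69.05 m/s; vertical v_y0 = 70.20 sin 10.4° = 12.67 m/s.
The projectile lands when y = 39.3 + (12.67) t − ½·9.81·t² = 0. Positive root: t = (12.67 + √(12.67² + 2·9.81·39.3)) / 9.81 = (12.67 + 30.52) / 9.81 = 4.403 s.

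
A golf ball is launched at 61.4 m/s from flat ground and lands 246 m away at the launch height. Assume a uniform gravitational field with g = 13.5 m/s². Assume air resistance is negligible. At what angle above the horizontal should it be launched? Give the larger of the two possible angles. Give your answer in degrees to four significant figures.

Level-ground range R = v₀² sin(2θ)/g ⇒ sin(2θ) = gR/v₀² = 13.5 × 246 / 61.4² = 0.8809.
2θ = 61.75° or 180° − 61.75° = 118.2°, so θ = 30.88° or 59.12°.
The larger angle is 59.12°.

59.12°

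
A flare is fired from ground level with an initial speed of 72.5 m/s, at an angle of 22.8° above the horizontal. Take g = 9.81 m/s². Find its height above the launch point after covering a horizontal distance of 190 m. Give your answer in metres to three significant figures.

Components: vₓ = 72.50 cos 22.8° = 66.84 m/s, v_y0 = 72.50 sin 22.8° = 28.09 m/s.
x = vₓ t ⇒ t = 190/66.84 = 2.843 s.
Height: y = v_y0 t − ½ g t² = 28.09 × 2.843 − 4.905 × 2.843² = 79.87 − 39.64 = 40.23 m.

40.2 m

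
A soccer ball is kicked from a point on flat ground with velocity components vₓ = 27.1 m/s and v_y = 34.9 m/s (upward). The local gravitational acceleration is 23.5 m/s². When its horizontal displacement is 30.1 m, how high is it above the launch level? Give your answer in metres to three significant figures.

24.3 m

Time to reach x = 30.1 m: t = x/vₓ = 30.1/27.10 = 1.111 s.
Height: y = v_y0 t − ½ g t² = 34.90 × 1.111 − 11.75 × 1.111² = 38.76 − 14.50 = 24.27 m.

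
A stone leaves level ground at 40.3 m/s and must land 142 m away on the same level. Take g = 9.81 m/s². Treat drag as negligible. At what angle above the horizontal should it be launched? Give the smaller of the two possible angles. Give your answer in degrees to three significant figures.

29.5°

From R = (v₀²/g) sin 2θ: sin 2θ = 9.81 × 142 / 1624.1 = 0.8577.
2θ = 59.06° or 180° − 59.06° = 120.9°, so θ = 29.53° or 60.47°.
The smaller angle is 29.53°.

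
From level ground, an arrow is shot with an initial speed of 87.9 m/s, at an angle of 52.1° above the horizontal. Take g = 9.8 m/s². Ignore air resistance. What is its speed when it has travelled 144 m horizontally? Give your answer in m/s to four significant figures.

69.17 m/s

Horizontal component vₓ = 87.90 cos 52.1° = 54.00 m/s; vertical v_y0 = 87.90 sin 52.1° = 69.36 m/s.
Time to reach x = 144 m: t = x/vₓ = 144/54.00 = 2.667 s.
Vertical velocity there: v_y = v_y0 − g t = 69.36 − 9.80 × 2.667 = 43.23 m/s.
Speed: √(vₓ² + v_y²) = √(54.00² + 43.23²) = 69.17 m/s.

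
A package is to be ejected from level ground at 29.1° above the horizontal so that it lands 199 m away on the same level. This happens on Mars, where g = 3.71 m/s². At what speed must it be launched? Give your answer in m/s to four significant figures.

29.47 m/s

From R = (v₀² / g) sin 2θ: v₀ = √(gR / sin 2θ).
v₀ = √(3.71 × 199 / sin 58.20°) = √(738.3 / 0.8499) = √868.69 = 29.47 m/s.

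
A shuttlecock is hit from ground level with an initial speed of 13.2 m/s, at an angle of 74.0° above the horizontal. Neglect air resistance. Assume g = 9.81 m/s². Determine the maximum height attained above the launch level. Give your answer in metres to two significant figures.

Components: vₓ = 13.20 cos 74.0° = 3.638 m/s, v_y0 = 13.20 sin 74.0° = 12.69 m/s.
At the apex v_y = 0, so H = v_y0²/(2g) = 12.69²/19.62 = 8.206 m.

8.2 m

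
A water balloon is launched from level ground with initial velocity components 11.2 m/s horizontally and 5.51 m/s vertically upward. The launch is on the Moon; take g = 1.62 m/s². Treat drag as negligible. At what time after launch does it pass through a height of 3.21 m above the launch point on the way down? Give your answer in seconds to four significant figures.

Set y = v_y0 t − ½ g t² = 3.21: 0.8100 t² − 5.510 t + 3.21 = 0.
t = [5.510 ± √(5.510² − 2·1.62·3.21)] / 1.62 = (5.510 ± 4.468) / 1.62, so t = 0.6434 s or t = 6.159 s.
The descending-branch root is 6.159 s.

6.159 s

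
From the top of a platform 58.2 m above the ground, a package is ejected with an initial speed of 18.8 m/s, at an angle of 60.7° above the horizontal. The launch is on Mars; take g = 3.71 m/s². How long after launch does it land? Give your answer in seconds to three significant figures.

11.6 s

Components: vₓ = 18.80 cos 60.7° = 9.200 m/s, v_y0 = 18.80 sin 60.7° = 16.39 m/s.
Vertical motion (up positive, ground at y = 0): 1.855 t² − (16.39) t − 58.2 = 0, so t = (16.39 + √(16.39² + 2·3.71·58.2)) / 3.71 = (16.39 + 26.47) / 3.71 = 11.55 s.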